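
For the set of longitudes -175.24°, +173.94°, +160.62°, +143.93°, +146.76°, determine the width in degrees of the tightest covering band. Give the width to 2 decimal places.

Sort the longitudes: -175.24°, +143.93°, +146.76°, +160.62°, +173.94°.
Eastward gaps between consecutive values (wrapping around): 319.17°, 2.83°, 13.86°, 13.32°, 10.82°.
Largest gap = 319.17° ⇒ minimal covering band is its complement: 360° − 319.17° = 40.83°.
Band runs from +143.93° eastward to -175.24°, crossing the antimeridian.

40.83°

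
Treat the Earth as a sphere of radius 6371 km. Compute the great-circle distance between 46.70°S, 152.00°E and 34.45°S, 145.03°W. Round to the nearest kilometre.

5341 km

Δλ = -145.03 − 152.00 = -297.03°; wrapped into (−180°, 180°]: 62.97°.
Δφ = -34.45 − -46.70 = 12.25°.
a = sin²(Δφ/2) + cos φ₁ · cos φ₂ · sin²(Δλ/2) = 0.165648.
c = 2·atan2(√a, √(1−a)) = 0.83833 rad → d = 6371·c ≈ 5341.01 km.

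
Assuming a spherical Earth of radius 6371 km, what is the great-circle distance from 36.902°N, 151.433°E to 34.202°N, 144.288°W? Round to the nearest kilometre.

5710 km

Δλ = -144.288 − 151.433 = -295.721°; wrapped into (−180°, 180°]: 64.279°.
Δφ = 34.202 − 36.902 = -2.700°.
a = sin²(Δφ/2) + cos φ₁ · cos φ₂ · sin²(Δλ/2) = 0.187726.
c = 2·atan2(√a, √(1−a)) = 0.89624 rad → d = 6371·c ≈ 5709.98 km.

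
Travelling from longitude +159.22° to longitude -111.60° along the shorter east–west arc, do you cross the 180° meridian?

Naïve |-111.60 − 159.22| = 270.82° > 180°, so the shorter arc goes the other way round — across 180°.
Signed shortest Δλ = ((-111.60 − 159.22 + 180) mod 360) − 180 = 89.18°.
Going east by 89.18° from +159.22° passes through 180° before reaching -111.60°.

Yes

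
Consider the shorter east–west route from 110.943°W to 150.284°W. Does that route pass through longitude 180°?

Signed shortest Δλ = ((-150.284 − -110.943 + 180) mod 360) − 180 = -39.341°.
Going west by 39.341° from -110.943° reaches -150.284° without touching 180°.

No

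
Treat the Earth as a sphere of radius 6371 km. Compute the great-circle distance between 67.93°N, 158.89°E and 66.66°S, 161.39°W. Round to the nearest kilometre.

15281 km

Δλ = -161.39 − 158.89 = -320.28°; wrapped into (−180°, 180°]: 39.72°.
Δφ = -66.66 − 67.93 = -134.59°.
a = sin²(Δφ/2) + cos φ₁ · cos φ₂ · sin²(Δλ/2) = 0.868195.
c = 2·atan2(√a, √(1−a)) = 2.39851 rad → d = 6371·c ≈ 15280.94 km.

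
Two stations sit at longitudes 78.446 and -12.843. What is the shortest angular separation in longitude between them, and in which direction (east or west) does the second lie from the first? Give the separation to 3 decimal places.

91.289° west

Raw difference: -12.843 − 78.446 = -91.289°.
Normalise into (−180°, 180°]: -91.289° stays -91.289°.
Negative ⇒ the second point lies to the west; separation 91.289°.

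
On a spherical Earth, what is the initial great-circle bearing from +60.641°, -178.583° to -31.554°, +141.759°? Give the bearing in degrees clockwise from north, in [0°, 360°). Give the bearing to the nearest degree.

213°

Δλ = 141.759 − -178.583 = 320.342°; wrapped into (−180°, 180°]: -39.658°.
θ = atan2( sin Δλ · cos φ₂ , cos φ₁ · sin φ₂ − sin φ₁ · cos φ₂ · cos Δλ )
  = atan2(-0.54384, -0.82835) = -146.713° → normalised to [0°, 360°): 213.287°.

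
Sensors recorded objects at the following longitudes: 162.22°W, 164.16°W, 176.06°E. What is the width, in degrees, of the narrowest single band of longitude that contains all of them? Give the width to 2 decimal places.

21.72°

Sort the longitudes: -164.16°, -162.22°, +176.06°.
Eastward gaps between consecutive values (wrapping around): 1.94°, 338.28°, 19.78°.
Largest gap = 338.28° ⇒ minimal covering band is its complement: 360° − 338.28° = 21.72°.
Band runs from +176.06° eastward to -162.22°, crossing the antimeridian.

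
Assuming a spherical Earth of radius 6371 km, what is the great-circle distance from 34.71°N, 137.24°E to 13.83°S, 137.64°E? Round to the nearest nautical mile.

Δλ = 137.64 − 137.24 = 0.40°.
Δφ = -13.83 − 34.71 = -48.54°.
a = sin²(Δφ/2) + cos φ₁ · cos φ₂ · sin²(Δλ/2) = 0.168961.
c = 2·atan2(√a, √(1−a)) = 0.84721 rad → d = 6371·c ≈ 5397.57 km ≈ 2914.45 nmi.

2914 nmi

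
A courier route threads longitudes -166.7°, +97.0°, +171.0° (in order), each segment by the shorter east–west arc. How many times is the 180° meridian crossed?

Leg 1: -166.7° → +97.0°, shortest Δλ = -96.3° (west) — crosses 180°.
Leg 2: +97.0° → +171.0°, shortest Δλ = 74.0° (east) — does not cross 180°.
Total crossings: 1.

1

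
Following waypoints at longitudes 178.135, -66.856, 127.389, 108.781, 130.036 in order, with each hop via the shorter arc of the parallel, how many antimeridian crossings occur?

Leg 1: +178.135° → -66.856°, shortest Δλ = 115.009° (east) — crosses 180°.
Leg 2: -66.856° → +127.389°, shortest Δλ = -165.755° (west) — crosses 180°.
Leg 3: +127.389° → +108.781°, shortest Δλ = -18.608° (west) — does not cross 180°.
Leg 4: +108.781° → +130.036°, shortest Δλ = 21.255° (east) — does not cross 180°.
Total crossings: 2.

2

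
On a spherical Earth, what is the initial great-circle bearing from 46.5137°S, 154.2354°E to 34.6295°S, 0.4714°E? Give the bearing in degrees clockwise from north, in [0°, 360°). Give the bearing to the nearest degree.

201°

Δλ = 0.4714 − 154.2354 = -153.7640°.
θ = atan2( sin Δλ · cos φ₂ , cos φ₁ · sin φ₂ − sin φ₁ · cos φ₂ · cos Δλ )
  = atan2(-0.36375, -0.92657) = -158.566° → normalised to [0°, 360°): 201.434°.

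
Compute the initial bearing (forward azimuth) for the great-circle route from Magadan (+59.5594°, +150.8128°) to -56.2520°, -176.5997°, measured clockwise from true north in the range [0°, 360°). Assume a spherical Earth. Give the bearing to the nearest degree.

160°

Δλ = -176.5997 − 150.8128 = -327.4125°; wrapped into (−180°, 180°]: 32.5875°.
θ = atan2( sin Δλ · cos φ₂ , cos φ₁ · sin φ₂ − sin φ₁ · cos φ₂ · cos Δλ )
  = atan2(0.29921, -0.82483) = 160.062° → normalised to [0°, 360°): 160.062°.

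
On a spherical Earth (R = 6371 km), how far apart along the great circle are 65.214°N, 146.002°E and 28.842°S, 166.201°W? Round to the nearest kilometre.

11234 km

Δλ = -166.201 − 146.002 = -312.203°; wrapped into (−180°, 180°]: 47.797°.
Δφ = -28.842 − 65.214 = -94.056°.
a = sin²(Δφ/2) + cos φ₁ · cos φ₂ · sin²(Δλ/2) = 0.595635.
c = 2·atan2(√a, √(1−a)) = 1.76325 rad → d = 6371·c ≈ 11233.68 km.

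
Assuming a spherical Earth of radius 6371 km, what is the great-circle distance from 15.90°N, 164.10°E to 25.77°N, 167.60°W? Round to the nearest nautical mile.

Δλ = -167.60 − 164.10 = -331.70°; wrapped into (−180°, 180°]: 28.30°.
Δφ = 25.77 − 15.90 = 9.87°.
a = sin²(Δφ/2) + cos φ₁ · cos φ₂ · sin²(Δλ/2) = 0.059159.
c = 2·atan2(√a, √(1−a)) = 0.49138 rad → d = 6371·c ≈ 3130.60 km ≈ 1690.39 nmi.

1690 nmi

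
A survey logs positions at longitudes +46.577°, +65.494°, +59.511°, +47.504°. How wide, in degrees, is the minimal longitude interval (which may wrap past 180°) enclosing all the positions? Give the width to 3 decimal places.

18.917°

Sort the longitudes: +46.577°, +47.504°, +59.511°, +65.494°.
Eastward gaps between consecutive values (wrapping around): 0.927°, 12.007°, 5.983°, 341.083°.
Largest gap = 341.083° ⇒ minimal covering band is its complement: 360° − 341.083° = 18.917°.
Band runs from +46.577° eastward to +65.494°.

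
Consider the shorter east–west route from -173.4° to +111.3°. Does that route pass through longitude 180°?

Yes

Naïve |111.3 − -173.4| = 284.7° > 180°, so the shorter arc goes the other way round — across 180°.
Signed shortest Δλ = ((111.3 − -173.4 + 180) mod 360) − 180 = -75.3°.
Going west by 75.3° from -173.4° passes through 180° before reaching +111.3°.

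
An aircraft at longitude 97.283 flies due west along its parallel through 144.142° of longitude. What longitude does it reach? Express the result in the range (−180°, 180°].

-46.859°

Start at +97.283°; shift −144.142° → -46.859°.
-46.859° already lies in (−180°, 180°].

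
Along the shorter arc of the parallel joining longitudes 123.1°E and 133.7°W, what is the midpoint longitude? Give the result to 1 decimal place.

Signed shortest Δλ from +123.1° to -133.7° is +103.2°.
Midpoint longitude = +123.1° + (+103.2°)/2 = +123.1° + 51.6° = +174.7°.
(The naïve average (+123.1 + -133.7)/2 = -5.3° is on the wrong side of the globe.)

174.7°E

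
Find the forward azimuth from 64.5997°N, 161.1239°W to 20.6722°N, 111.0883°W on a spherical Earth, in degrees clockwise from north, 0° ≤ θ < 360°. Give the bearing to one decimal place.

118.6°

Δλ = -111.0883 − -161.1239 = 50.0356°.
θ = atan2( sin Δλ · cos φ₂ , cos φ₁ · sin φ₂ − sin φ₁ · cos φ₂ · cos Δλ )
  = atan2(0.71710, -0.39144) = 118.629° → normalised to [0°, 360°): 118.629°.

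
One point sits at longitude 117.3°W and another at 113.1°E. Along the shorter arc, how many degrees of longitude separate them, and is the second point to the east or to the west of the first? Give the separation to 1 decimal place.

Raw difference: 113.1 − -117.3 = 230.4°.
Normalise into (−180°, 180°]: 230.4° − 360° = -129.6°.
Negative ⇒ the second point lies to the west; separation 129.6°.

129.6° west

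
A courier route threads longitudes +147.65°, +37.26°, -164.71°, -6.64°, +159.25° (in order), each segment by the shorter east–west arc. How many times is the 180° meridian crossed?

1

Leg 1: +147.65° → +37.26°, shortest Δλ = -110.39° (west) — does not cross 180°.
Leg 2: +37.26° → -164.71°, shortest Δλ = 158.03° (east) — crosses 180°.
Leg 3: -164.71° → -6.64°, shortest Δλ = 158.07° (east) — does not cross 180°.
Leg 4: -6.64° → +159.25°, shortest Δλ = 165.89° (east) — does not cross 180°.
Total crossings: 1.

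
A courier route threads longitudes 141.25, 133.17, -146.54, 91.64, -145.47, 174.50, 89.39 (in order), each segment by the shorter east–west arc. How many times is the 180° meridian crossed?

4

Leg 1: +141.25° → +133.17°, shortest Δλ = -8.08° (west) — does not cross 180°.
Leg 2: +133.17° → -146.54°, shortest Δλ = 80.29° (east) — crosses 180°.
Leg 3: -146.54° → +91.64°, shortest Δλ = -121.82° (west) — crosses 180°.
Leg 4: +91.64° → -145.47°, shortest Δλ = 122.89° (east) — crosses 180°.
Leg 5: -145.47° → +174.50°, shortest Δλ = -40.03° (west) — crosses 180°.
Leg 6: +174.50° → +89.39°, shortest Δλ = -85.11° (west) — does not cross 180°.
Total crossings: 4.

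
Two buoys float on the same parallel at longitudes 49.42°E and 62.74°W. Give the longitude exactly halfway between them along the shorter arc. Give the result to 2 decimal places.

6.66°W

Signed shortest Δλ from +49.42° to -62.74° is -112.16°.
Midpoint longitude = +49.42° + (-112.16°)/2 = +49.42° − 56.08° = -6.66°.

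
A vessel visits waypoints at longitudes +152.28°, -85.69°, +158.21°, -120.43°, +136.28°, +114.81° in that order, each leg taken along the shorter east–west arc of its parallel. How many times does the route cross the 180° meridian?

Leg 1: +152.28° → -85.69°, shortest Δλ = 122.03° (east) — crosses 180°.
Leg 2: -85.69° → +158.21°, shortest Δλ = -116.1° (west) — crosses 180°.
Leg 3: +158.21° → -120.43°, shortest Δλ = 81.36° (east) — crosses 180°.
Leg 4: -120.43° → +136.28°, shortest Δλ = -103.29° (west) — crosses 180°.
Leg 5: +136.28° → +114.81°, shortest Δλ = -21.47° (west) — does not cross 180°.
Total crossings: 4.

4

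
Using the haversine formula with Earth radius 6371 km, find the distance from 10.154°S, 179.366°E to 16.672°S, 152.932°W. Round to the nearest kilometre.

Δλ = -152.932 − 179.366 = -332.298°; wrapped into (−180°, 180°]: 27.702°.
Δφ = -16.672 − -10.154 = -6.518°.
a = sin²(Δφ/2) + cos φ₁ · cos φ₂ · sin²(Δλ/2) = 0.057274.
c = 2·atan2(√a, √(1−a)) = 0.48333 rad → d = 6371·c ≈ 3079.30 km.

3079 km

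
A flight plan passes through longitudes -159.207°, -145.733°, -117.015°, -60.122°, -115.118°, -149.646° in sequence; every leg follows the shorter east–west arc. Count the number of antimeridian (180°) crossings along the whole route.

0

Leg 1: -159.207° → -145.733°, shortest Δλ = 13.474° (east) — does not cross 180°.
Leg 2: -145.733° → -117.015°, shortest Δλ = 28.718° (east) — does not cross 180°.
Leg 3: -117.015° → -60.122°, shortest Δλ = 56.893° (east) — does not cross 180°.
Leg 4: -60.122° → -115.118°, shortest Δλ = -54.996° (west) — does not cross 180°.
Leg 5: -115.118° → -149.646°, shortest Δλ = -34.528° (west) — does not cross 180°.
Total crossings: 0.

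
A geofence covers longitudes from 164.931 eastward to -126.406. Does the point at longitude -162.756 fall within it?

Yes

Band width going east from +164.931° to -126.406°: ((-126.406 − 164.931) mod 360) = 68.663°.
Offset of -162.756° east of the west edge: ((-162.756 − 164.931) mod 360) = 32.313°.
32.313° ≤ 68.663° ⇒ inside.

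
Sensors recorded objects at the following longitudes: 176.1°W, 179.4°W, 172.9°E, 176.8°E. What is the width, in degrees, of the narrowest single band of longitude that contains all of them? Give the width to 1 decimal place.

11.0°

Sort the longitudes: -179.4°, -176.1°, +172.9°, +176.8°.
Eastward gaps between consecutive values (wrapping around): 3.3°, 349.0°, 3.9°, 3.8°.
Largest gap = 349.0° ⇒ minimal covering band is its complement: 360° − 349.0° = 11.0°.
Band runs from +172.9° eastward to -176.1°, crossing the antimeridian.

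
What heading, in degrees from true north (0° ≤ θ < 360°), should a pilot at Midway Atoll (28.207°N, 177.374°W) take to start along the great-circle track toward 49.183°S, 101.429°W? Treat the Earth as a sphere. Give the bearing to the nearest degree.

Δλ = -101.429 − -177.374 = 75.945°.
θ = atan2( sin Δλ · cos φ₂ , cos φ₁ · sin φ₂ − sin φ₁ · cos φ₂ · cos Δλ )
  = atan2(0.63408, -0.74196) = 139.483° → normalised to [0°, 360°): 139.483°.

139°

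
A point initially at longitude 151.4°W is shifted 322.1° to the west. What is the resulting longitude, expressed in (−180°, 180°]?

113.5°W

Start at -151.4°; shift −322.1° → -473.5°.
-473.5° lies outside (−180°, 180°]; add 360° → -113.5°.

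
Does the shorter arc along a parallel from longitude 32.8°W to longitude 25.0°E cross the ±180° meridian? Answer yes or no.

Signed shortest Δλ = ((25.0 − -32.8 + 180) mod 360) − 180 = 57.8°.
Going east by 57.8° from -32.8° reaches +25.0° without touching 180°.

No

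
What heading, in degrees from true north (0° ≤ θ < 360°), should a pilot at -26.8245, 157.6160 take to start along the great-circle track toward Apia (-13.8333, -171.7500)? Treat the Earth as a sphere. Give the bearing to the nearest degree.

Δλ = -171.7500 − 157.6160 = -329.3660°; wrapped into (−180°, 180°]: 30.6340°.
θ = atan2( sin Δλ · cos φ₂ , cos φ₁ · sin φ₂ − sin φ₁ · cos φ₂ · cos Δλ )
  = atan2(0.49477, 0.16365) = 71.698° → normalised to [0°, 360°): 71.698°.

72°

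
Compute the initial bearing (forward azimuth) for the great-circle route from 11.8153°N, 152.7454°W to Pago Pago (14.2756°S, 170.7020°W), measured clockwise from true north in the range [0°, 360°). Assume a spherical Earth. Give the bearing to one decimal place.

214.8°

Δλ = -170.7020 − -152.7454 = -17.9566°.
θ = atan2( sin Δλ · cos φ₂ , cos φ₁ · sin φ₂ − sin φ₁ · cos φ₂ · cos Δλ )
  = atan2(-0.29878, -0.43013) = -145.215° → normalised to [0°, 360°): 214.785°.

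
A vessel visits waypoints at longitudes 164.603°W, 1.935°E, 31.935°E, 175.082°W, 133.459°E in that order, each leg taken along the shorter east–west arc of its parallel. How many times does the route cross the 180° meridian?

Leg 1: -164.603° → +1.935°, shortest Δλ = 166.538° (east) — does not cross 180°.
Leg 2: +1.935° → +31.935°, shortest Δλ = 30.0° (east) — does not cross 180°.
Leg 3: +31.935° → -175.082°, shortest Δλ = 152.983° (east) — crosses 180°.
Leg 4: -175.082° → +133.459°, shortest Δλ = -51.459° (west) — crosses 180°.
Total crossings: 2.

2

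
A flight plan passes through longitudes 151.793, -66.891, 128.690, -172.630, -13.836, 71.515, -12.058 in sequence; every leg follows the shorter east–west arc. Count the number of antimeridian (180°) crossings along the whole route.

Leg 1: +151.793° → -66.891°, shortest Δλ = 141.316° (east) — crosses 180°.
Leg 2: -66.891° → +128.690°, shortest Δλ = -164.419° (west) — crosses 180°.
Leg 3: +128.690° → -172.630°, shortest Δλ = 58.68° (east) — crosses 180°.
Leg 4: -172.630° → -13.836°, shortest Δλ = 158.794° (east) — does not cross 180°.
Leg 5: -13.836° → +71.515°, shortest Δλ = 85.351° (east) — does not cross 180°.
Leg 6: +71.515° → -12.058°, shortest Δλ = -83.573° (west) — does not cross 180°.
Total crossings: 3.

3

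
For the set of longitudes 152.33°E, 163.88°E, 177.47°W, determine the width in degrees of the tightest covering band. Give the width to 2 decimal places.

Sort the longitudes: -177.47°, +152.33°, +163.88°.
Eastward gaps between consecutive values (wrapping around): 329.80°, 11.55°, 18.65°.
Largest gap = 329.80° ⇒ minimal covering band is its complement: 360° − 329.80° = 30.20°.
Band runs from +152.33° eastward to -177.47°, crossing the antimeridian.

30.20°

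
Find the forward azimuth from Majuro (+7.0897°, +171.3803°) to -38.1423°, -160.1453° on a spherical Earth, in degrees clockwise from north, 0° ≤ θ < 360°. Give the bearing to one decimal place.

Δλ = -160.1453 − 171.3803 = -331.5256°; wrapped into (−180°, 180°]: 28.4744°.
θ = atan2( sin Δλ · cos φ₂ , cos φ₁ · sin φ₂ − sin φ₁ · cos φ₂ · cos Δλ )
  = atan2(0.37497, -0.69822) = 151.763° → normalised to [0°, 360°): 151.763°.

151.8°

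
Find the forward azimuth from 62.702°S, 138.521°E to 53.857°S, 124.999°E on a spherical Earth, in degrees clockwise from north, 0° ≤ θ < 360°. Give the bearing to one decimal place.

315.3°

Δλ = 124.999 − 138.521 = -13.522°.
θ = atan2( sin Δλ · cos φ₂ , cos φ₁ · sin φ₂ − sin φ₁ · cos φ₂ · cos Δλ )
  = atan2(-0.13791, 0.13923) = -44.726° → normalised to [0°, 360°): 315.274°.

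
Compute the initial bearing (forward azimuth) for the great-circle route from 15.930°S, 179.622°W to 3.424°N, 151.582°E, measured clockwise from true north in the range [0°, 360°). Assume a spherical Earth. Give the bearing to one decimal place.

301.7°

Δλ = 151.582 − -179.622 = 331.204°; wrapped into (−180°, 180°]: -28.796°.
θ = atan2( sin Δλ · cos φ₂ , cos φ₁ · sin φ₂ − sin φ₁ · cos φ₂ · cos Δλ )
  = atan2(-0.48083, 0.29752) = -58.252° → normalised to [0°, 360°): 301.748°.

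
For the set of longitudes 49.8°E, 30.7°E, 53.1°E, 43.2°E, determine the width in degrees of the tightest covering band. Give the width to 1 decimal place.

Sort the longitudes: +30.7°, +43.2°, +49.8°, +53.1°.
Eastward gaps between consecutive values (wrapping around): 12.5°, 6.6°, 3.3°, 337.6°.
Largest gap = 337.6° ⇒ minimal covering band is its complement: 360° − 337.6° = 22.4°.
Band runs from +30.7° eastward to +53.1°.

22.4°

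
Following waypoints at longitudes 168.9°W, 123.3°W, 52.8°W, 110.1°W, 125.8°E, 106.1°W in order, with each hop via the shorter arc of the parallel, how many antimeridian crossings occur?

Leg 1: -168.9° → -123.3°, shortest Δλ = 45.6° (east) — does not cross 180°.
Leg 2: -123.3° → -52.8°, shortest Δλ = 70.5° (east) — does not cross 180°.
Leg 3: -52.8° → -110.1°, shortest Δλ = -57.3° (west) — does not cross 180°.
Leg 4: -110.1° → +125.8°, shortest Δλ = -124.1° (west) — crosses 180°.
Leg 5: +125.8° → -106.1°, shortest Δλ = 128.1° (east) — crosses 180°.
Total crossings: 2.

2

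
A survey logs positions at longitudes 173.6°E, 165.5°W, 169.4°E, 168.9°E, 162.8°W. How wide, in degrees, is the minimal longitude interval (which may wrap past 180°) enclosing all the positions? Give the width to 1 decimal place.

28.3°

Sort the longitudes: -165.5°, -162.8°, +168.9°, +169.4°, +173.6°.
Eastward gaps between consecutive values (wrapping around): 2.7°, 331.7°, 0.5°, 4.2°, 20.9°.
Largest gap = 331.7° ⇒ minimal covering band is its complement: 360° − 331.7° = 28.3°.
Band runs from +168.9° eastward to -162.8°, crossing the antimeridian.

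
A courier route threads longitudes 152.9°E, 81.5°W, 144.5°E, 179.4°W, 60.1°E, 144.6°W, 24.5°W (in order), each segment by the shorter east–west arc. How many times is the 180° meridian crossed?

5

Leg 1: +152.9° → -81.5°, shortest Δλ = 125.6° (east) — crosses 180°.
Leg 2: -81.5° → +144.5°, shortest Δλ = -134.0° (west) — crosses 180°.
Leg 3: +144.5° → -179.4°, shortest Δλ = 36.1° (east) — crosses 180°.
Leg 4: -179.4° → +60.1°, shortest Δλ = -120.5° (west) — crosses 180°.
Leg 5: +60.1° → -144.6°, shortest Δλ = 155.3° (east) — crosses 180°.
Leg 6: -144.6° → -24.5°, shortest Δλ = 120.1° (east) — does not cross 180°.
Total crossings: 5.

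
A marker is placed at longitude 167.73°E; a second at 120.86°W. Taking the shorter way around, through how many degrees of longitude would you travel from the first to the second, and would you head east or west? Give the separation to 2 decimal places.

71.41° east

Raw difference: -120.86 − 167.73 = -288.59°.
Normalise into (−180°, 180°]: -288.59° + 360° = 71.41°.
Positive ⇒ the second point lies to the east; separation 71.41°.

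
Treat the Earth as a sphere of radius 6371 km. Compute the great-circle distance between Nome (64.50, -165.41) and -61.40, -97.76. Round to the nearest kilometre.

15075 km

Δλ = -97.76 − -165.41 = 67.65°.
Δφ = -61.40 − 64.50 = -125.90°.
a = sin²(Δφ/2) + cos φ₁ · cos φ₂ · sin²(Δλ/2) = 0.857045.
c = 2·atan2(√a, √(1−a)) = 2.36612 rad → d = 6371·c ≈ 15074.54 km.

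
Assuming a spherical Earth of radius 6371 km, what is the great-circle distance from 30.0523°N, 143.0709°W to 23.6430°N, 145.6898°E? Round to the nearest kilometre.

6992 km

Δλ = 145.6898 − -143.0709 = 288.7607°; wrapped into (−180°, 180°]: -71.2393°.
Δφ = 23.6430 − 30.0523 = -6.4093°.
a = sin²(Δφ/2) + cos φ₁ · cos φ₂ · sin²(Δλ/2) = 0.272075.
c = 2·atan2(√a, √(1−a)) = 1.09747 rad → d = 6371·c ≈ 6991.98 km.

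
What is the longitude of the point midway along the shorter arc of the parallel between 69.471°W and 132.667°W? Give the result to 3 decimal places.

101.069°W

Signed shortest Δλ from -69.471° to -132.667° is -63.196°.
Midpoint longitude = -69.471° + (-63.196°)/2 = -69.471° − 31.598° = -101.069°.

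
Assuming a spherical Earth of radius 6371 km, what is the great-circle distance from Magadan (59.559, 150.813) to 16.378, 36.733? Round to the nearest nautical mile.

5250 nmi

Δλ = 36.733 − 150.813 = -114.080°.
Δφ = 16.378 − 59.559 = -43.181°.
a = sin²(Δφ/2) + cos φ₁ · cos φ₂ · sin²(Δλ/2) = 0.477614.
c = 2·atan2(√a, √(1−a)) = 1.52601 rad → d = 6371·c ≈ 9722.20 km ≈ 5249.57 nmi.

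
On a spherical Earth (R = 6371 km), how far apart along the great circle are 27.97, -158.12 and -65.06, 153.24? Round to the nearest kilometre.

11155 km

Δλ = 153.24 − -158.12 = 311.36°; wrapped into (−180°, 180°]: -48.64°.
Δφ = -65.06 − 27.97 = -93.03°.
a = sin²(Δφ/2) + cos φ₁ · cos φ₂ · sin²(Δλ/2) = 0.589593.
c = 2·atan2(√a, √(1−a)) = 1.75096 rad → d = 6371·c ≈ 11155.34 km.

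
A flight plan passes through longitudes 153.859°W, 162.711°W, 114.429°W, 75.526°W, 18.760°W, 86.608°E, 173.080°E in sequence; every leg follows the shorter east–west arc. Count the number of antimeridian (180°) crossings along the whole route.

Leg 1: -153.859° → -162.711°, shortest Δλ = -8.852° (west) — does not cross 180°.
Leg 2: -162.711° → -114.429°, shortest Δλ = 48.282° (east) — does not cross 180°.
Leg 3: -114.429° → -75.526°, shortest Δλ = 38.903° (east) — does not cross 180°.
Leg 4: -75.526° → -18.760°, shortest Δλ = 56.766° (east) — does not cross 180°.
Leg 5: -18.760° → +86.608°, shortest Δλ = 105.368° (east) — does not cross 180°.
Leg 6: +86.608° → +173.080°, shortest Δλ = 86.472° (east) — does not cross 180°.
Total crossings: 0.

0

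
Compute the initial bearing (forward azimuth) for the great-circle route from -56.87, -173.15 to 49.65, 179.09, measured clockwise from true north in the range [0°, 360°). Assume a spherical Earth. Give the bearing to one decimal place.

Δλ = 179.09 − -173.15 = 352.24°; wrapped into (−180°, 180°]: -7.76°.
θ = atan2( sin Δλ · cos φ₂ , cos φ₁ · sin φ₂ − sin φ₁ · cos φ₂ · cos Δλ )
  = atan2(-0.08742, 0.95376) = -5.237° → normalised to [0°, 360°): 354.763°.

354.8°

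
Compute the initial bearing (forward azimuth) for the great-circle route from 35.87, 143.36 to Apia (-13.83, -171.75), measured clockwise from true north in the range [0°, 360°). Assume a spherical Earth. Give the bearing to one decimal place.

Δλ = -171.75 − 143.36 = -315.11°; wrapped into (−180°, 180°]: 44.89°.
θ = atan2( sin Δλ · cos φ₂ , cos φ₁ · sin φ₂ − sin φ₁ · cos φ₂ · cos Δλ )
  = atan2(0.68529, -0.59680) = 131.052° → normalised to [0°, 360°): 131.052°.

131.1°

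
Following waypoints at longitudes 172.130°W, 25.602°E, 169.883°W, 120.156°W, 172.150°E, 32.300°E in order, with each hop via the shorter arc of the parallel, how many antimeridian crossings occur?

Leg 1: -172.130° → +25.602°, shortest Δλ = -162.268° (west) — crosses 180°.
Leg 2: +25.602° → -169.883°, shortest Δλ = 164.515° (east) — crosses 180°.
Leg 3: -169.883° → -120.156°, shortest Δλ = 49.727° (east) — does not cross 180°.
Leg 4: -120.156° → +172.150°, shortest Δλ = -67.694° (west) — crosses 180°.
Leg 5: +172.150° → +32.300°, shortest Δλ = -139.85° (west) — does not cross 180°.
Total crossings: 3.

3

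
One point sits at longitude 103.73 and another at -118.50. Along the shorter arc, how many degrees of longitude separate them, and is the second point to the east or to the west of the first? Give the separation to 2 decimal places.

Raw difference: -118.50 − 103.73 = -222.23°.
Normalise into (−180°, 180°]: -222.23° + 360° = 137.77°.
Positive ⇒ the second point lies to the east; separation 137.77°.

137.77° east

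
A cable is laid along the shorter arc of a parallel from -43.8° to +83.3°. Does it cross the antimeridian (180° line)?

No

Signed shortest Δλ = ((83.3 − -43.8 + 180) mod 360) − 180 = 127.1°.
Going east by 127.1° from -43.8° reaches +83.3° without touching 180°.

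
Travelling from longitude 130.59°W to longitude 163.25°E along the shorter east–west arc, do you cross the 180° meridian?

Yes

Naïve |163.25 − -130.59| = 293.84° > 180°, so the shorter arc goes the other way round — across 180°.
Signed shortest Δλ = ((163.25 − -130.59 + 180) mod 360) − 180 = -66.16°.
Going west by 66.16° from -130.59° passes through 180° before reaching +163.25°.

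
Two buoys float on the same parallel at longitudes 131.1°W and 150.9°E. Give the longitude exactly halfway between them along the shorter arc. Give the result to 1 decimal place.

170.1°W

Signed shortest Δλ from -131.1° to +150.9° is -78.0°.
Midpoint longitude = -131.1° + (-78.0°)/2 = -131.1° − 39.0° = -170.1°.
(The naïve average (-131.1 + +150.9)/2 = 9.9° is on the wrong side of the globe.)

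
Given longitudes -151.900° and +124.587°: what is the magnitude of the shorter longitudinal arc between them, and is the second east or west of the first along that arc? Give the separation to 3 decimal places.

83.513° west

Raw difference: 124.587 − -151.900 = 276.487°.
Normalise into (−180°, 180°]: 276.487° − 360° = -83.513°.
Negative ⇒ the second point lies to the west; separation 83.513°.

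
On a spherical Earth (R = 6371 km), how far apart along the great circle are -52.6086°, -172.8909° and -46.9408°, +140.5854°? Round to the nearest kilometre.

3339 km

Δλ = 140.5854 − -172.8909 = 313.4763°; wrapped into (−180°, 180°]: -46.5237°.
Δφ = -46.9408 − -52.6086 = 5.6678°.
a = sin²(Δφ/2) + cos φ₁ · cos φ₂ · sin²(Δλ/2) = 0.067112.
c = 2·atan2(√a, √(1−a)) = 0.52410 rad → d = 6371·c ≈ 3339.02 km.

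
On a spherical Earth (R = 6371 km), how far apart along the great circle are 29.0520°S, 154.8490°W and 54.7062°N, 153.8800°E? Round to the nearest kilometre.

10520 km

Δλ = 153.8800 − -154.8490 = 308.7290°; wrapped into (−180°, 180°]: -51.2710°.
Δφ = 54.7062 − -29.0520 = 83.7582°.
a = sin²(Δφ/2) + cos φ₁ · cos φ₂ · sin²(Δλ/2) = 0.540178.
c = 2·atan2(√a, √(1−a)) = 1.65124 rad → d = 6371·c ≈ 10520.04 km.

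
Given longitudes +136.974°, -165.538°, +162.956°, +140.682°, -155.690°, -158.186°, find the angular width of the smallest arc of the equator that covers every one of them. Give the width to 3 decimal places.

67.336°

Sort the longitudes: -165.538°, -158.186°, -155.690°, +136.974°, +140.682°, +162.956°.
Eastward gaps between consecutive values (wrapping around): 7.352°, 2.496°, 292.664°, 3.708°, 22.274°, 31.506°.
Largest gap = 292.664° ⇒ minimal covering band is its complement: 360° − 292.664° = 67.336°.
Band runs from +136.974° eastward to -155.690°, crossing the antimeridian.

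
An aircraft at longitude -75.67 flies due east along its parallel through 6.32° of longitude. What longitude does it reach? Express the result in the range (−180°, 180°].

Start at -75.67°; shift +6.32° → -69.35°.
-69.35° already lies in (−180°, 180°].

-69.35°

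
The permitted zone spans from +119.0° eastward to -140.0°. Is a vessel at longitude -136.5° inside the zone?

No

Band width going east from +119.0° to -140.0°: ((-140.0 − 119.0) mod 360) = 101.0°.
Offset of -136.5° east of the west edge: ((-136.5 − 119.0) mod 360) = 104.5°.
104.5° > 101.0° ⇒ outside.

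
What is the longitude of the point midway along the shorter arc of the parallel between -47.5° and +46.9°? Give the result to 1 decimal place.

-0.3°

Signed shortest Δλ from -47.5° to +46.9° is +94.4°.
Midpoint longitude = -47.5° + (+94.4°)/2 = -47.5° + 47.2° = -0.3°.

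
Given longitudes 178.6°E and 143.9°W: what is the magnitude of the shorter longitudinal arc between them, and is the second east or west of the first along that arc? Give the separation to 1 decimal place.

37.5° east

Raw difference: -143.9 − 178.6 = -322.5°.
Normalise into (−180°, 180°]: -322.5° + 360° = 37.5°.
Positive ⇒ the second point lies to the east; separation 37.5°.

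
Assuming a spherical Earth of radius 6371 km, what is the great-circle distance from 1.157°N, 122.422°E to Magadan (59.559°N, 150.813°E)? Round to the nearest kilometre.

Δλ = 150.813 − 122.422 = 28.391°.
Δφ = 59.559 − 1.157 = 58.402°.
a = sin²(Δφ/2) + cos φ₁ · cos φ₂ · sin²(Δλ/2) = 0.268485.
c = 2·atan2(√a, √(1−a)) = 1.08939 rad → d = 6371·c ≈ 6940.47 km.

6940 km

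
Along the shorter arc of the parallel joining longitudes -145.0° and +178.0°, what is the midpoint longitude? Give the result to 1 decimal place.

Signed shortest Δλ from -145.0° to +178.0° is -37.0°.
Midpoint longitude = -145.0° + (-37.0°)/2 = -145.0° − 18.5° = -163.5°.
(The naïve average (-145.0 + +178.0)/2 = 16.5° is on the wrong side of the globe.)

-163.5°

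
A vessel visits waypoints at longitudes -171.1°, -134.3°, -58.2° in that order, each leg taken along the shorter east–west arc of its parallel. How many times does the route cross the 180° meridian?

Leg 1: -171.1° → -134.3°, shortest Δλ = 36.8° (east) — does not cross 180°.
Leg 2: -134.3° → -58.2°, shortest Δλ = 76.1° (east) — does not cross 180°.
Total crossings: 0.

0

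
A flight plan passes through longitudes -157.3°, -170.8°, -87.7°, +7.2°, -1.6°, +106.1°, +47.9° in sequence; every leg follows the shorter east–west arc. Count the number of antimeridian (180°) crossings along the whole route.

0

Leg 1: -157.3° → -170.8°, shortest Δλ = -13.5° (west) — does not cross 180°.
Leg 2: -170.8° → -87.7°, shortest Δλ = 83.1° (east) — does not cross 180°.
Leg 3: -87.7° → +7.2°, shortest Δλ = 94.9° (east) — does not cross 180°.
Leg 4: +7.2° → -1.6°, shortest Δλ = -8.8° (west) — does not cross 180°.
Leg 5: -1.6° → +106.1°, shortest Δλ = 107.7° (east) — does not cross 180°.
Leg 6: +106.1° → +47.9°, shortest Δλ = -58.2° (west) — does not cross 180°.
Total crossings: 0.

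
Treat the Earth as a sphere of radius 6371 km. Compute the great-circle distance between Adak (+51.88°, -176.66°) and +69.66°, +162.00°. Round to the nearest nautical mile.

Δλ = 162.00 − -176.66 = 338.66°; wrapped into (−180°, 180°]: -21.34°.
Δφ = 69.66 − 51.88 = 17.78°.
a = sin²(Δφ/2) + cos φ₁ · cos φ₂ · sin²(Δλ/2) = 0.031238.
c = 2·atan2(√a, √(1−a)) = 0.35535 rad → d = 6371·c ≈ 2263.94 km ≈ 1222.43 nmi.

1222 nmi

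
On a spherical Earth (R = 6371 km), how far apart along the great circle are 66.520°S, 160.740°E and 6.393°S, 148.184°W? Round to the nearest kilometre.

Δλ = -148.184 − 160.740 = -308.924°; wrapped into (−180°, 180°]: 51.076°.
Δφ = -6.393 − -66.520 = 60.127°.
a = sin²(Δφ/2) + cos φ₁ · cos φ₂ · sin²(Δλ/2) = 0.324550.
c = 2·atan2(√a, √(1−a)) = 1.21226 rad → d = 6371·c ≈ 7723.34 km.

7723 km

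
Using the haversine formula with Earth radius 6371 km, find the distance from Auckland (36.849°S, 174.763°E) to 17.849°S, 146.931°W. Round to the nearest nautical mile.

Δλ = -146.931 − 174.763 = -321.694°; wrapped into (−180°, 180°]: 38.306°.
Δφ = -17.849 − -36.849 = 19.000°.
a = sin²(Δφ/2) + cos φ₁ · cos φ₂ · sin²(Δλ/2) = 0.109234.
c = 2·atan2(√a, √(1−a)) = 0.67368 rad → d = 6371·c ≈ 4292.00 km ≈ 2317.49 nmi.

2317 nmi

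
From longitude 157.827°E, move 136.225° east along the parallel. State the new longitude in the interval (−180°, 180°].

Start at +157.827°; shift +136.225° → +294.052°.
+294.052° lies outside (−180°, 180°]; subtract 360° → -65.948°.

65.948°W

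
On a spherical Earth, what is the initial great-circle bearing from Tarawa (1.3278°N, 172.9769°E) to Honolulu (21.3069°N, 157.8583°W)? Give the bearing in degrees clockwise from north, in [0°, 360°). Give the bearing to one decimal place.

Δλ = -157.8583 − 172.9769 = -330.8352°; wrapped into (−180°, 180°]: 29.1648°.
θ = atan2( sin Δλ · cos φ₂ , cos φ₁ · sin φ₂ − sin φ₁ · cos φ₂ · cos Δλ )
  = atan2(0.45401, 0.34441) = 52.816° → normalised to [0°, 360°): 52.816°.

52.8°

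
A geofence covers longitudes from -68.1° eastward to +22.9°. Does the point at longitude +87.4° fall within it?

Band width going east from -68.1° to +22.9°: ((22.9 − -68.1) mod 360) = 91.0°.
Offset of +87.4° east of the west edge: ((87.4 − -68.1) mod 360) = 155.5°.
155.5° > 91.0° ⇒ outside.

No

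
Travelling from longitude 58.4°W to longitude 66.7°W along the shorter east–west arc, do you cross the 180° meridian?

No

Signed shortest Δλ = ((-66.7 − -58.4 + 180) mod 360) − 180 = -8.3°.
Going west by 8.3° from -58.4° reaches -66.7° without touching 180°.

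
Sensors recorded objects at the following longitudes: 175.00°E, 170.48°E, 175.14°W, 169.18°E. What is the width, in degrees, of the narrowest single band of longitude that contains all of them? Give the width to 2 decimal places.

Sort the longitudes: -175.14°, +169.18°, +170.48°, +175.00°.
Eastward gaps between consecutive values (wrapping around): 344.32°, 1.30°, 4.52°, 9.86°.
Largest gap = 344.32° ⇒ minimal covering band is its complement: 360° − 344.32° = 15.68°.
Band runs from +169.18° eastward to -175.14°, crossing the antimeridian.

15.68°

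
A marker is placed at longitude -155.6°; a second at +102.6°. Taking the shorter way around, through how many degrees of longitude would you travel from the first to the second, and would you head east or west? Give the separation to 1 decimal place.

101.8° west

Raw difference: 102.6 − -155.6 = 258.2°.
Normalise into (−180°, 180°]: 258.2° − 360° = -101.8°.
Negative ⇒ the second point lies to the west; separation 101.8°.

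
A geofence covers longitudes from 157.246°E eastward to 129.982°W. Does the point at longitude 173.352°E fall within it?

Yes

Band width going east from +157.246° to -129.982°: ((-129.982 − 157.246) mod 360) = 72.772°.
Offset of +173.352° east of the west edge: ((173.352 − 157.246) mod 360) = 16.106°.
16.106° ≤ 72.772° ⇒ inside.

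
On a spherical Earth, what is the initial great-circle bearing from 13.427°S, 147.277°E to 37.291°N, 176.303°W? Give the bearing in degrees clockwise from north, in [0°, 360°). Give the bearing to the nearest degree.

33°

Δλ = -176.303 − 147.277 = -323.580°; wrapped into (−180°, 180°]: 36.420°.
θ = atan2( sin Δλ · cos φ₂ , cos φ₁ · sin φ₂ − sin φ₁ · cos φ₂ · cos Δλ )
  = atan2(0.47233, 0.73796) = 32.621° → normalised to [0°, 360°): 32.621°.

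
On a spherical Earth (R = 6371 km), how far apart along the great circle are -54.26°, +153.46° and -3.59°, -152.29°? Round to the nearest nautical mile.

4020 nmi

Δλ = -152.29 − 153.46 = -305.75°; wrapped into (−180°, 180°]: 54.25°.
Δφ = -3.59 − -54.26 = 50.67°.
a = sin²(Δφ/2) + cos φ₁ · cos φ₂ · sin²(Δλ/2) = 0.304290.
c = 2·atan2(√a, √(1−a)) = 1.16862 rad → d = 6371·c ≈ 7445.30 km ≈ 4020.14 nmi.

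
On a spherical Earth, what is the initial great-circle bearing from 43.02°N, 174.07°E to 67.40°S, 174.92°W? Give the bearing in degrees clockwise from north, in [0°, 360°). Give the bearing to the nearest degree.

Δλ = -174.92 − 174.07 = -348.99°; wrapped into (−180°, 180°]: 11.01°.
θ = atan2( sin Δλ · cos φ₂ , cos φ₁ · sin φ₂ − sin φ₁ · cos φ₂ · cos Δλ )
  = atan2(0.07339, -0.93233) = 175.499° → normalised to [0°, 360°): 175.499°.

175°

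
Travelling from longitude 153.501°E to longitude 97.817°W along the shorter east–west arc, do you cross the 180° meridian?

Naïve |-97.817 − 153.501| = 251.318° > 180°, so the shorter arc goes the other way round — across 180°.
Signed shortest Δλ = ((-97.817 − 153.501 + 180) mod 360) − 180 = 108.682°.
Going east by 108.682° from +153.501° passes through 180° before reaching -97.817°.

Yes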